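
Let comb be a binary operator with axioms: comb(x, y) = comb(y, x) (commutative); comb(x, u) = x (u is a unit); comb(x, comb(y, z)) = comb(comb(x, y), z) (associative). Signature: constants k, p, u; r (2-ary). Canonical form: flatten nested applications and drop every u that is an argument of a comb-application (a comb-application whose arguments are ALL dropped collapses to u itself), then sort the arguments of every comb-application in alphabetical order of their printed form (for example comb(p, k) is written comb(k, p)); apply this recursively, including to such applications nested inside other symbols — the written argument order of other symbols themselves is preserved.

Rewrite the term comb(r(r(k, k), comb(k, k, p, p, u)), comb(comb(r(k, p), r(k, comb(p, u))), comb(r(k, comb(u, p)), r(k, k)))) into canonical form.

Un-nest:  comb(r(r(k, k), comb(k, k, p, p, u)), r(k, p), r(k, comb(p, u)), r(k, comb(u, p)), r(k, k))
Canonicalize subterm:  r(r(k, k), comb(k, k, p, p, u))  →  r(r(k, k), comb(k, k, p, p))
Canonicalize subterm:  r(k, comb(p, u))  →  r(k, p)
Simplify inside:  r(k, comb(u, p))  →  r(k, p)
Sort arguments:  comb(r(k, k), r(k, p), r(k, p), r(k, p), r(r(k, k), comb(k, k, p, p)))

Answer: comb(r(k, k), r(k, p), r(k, p), r(k, p), r(r(k, k), comb(k, k, p, p)))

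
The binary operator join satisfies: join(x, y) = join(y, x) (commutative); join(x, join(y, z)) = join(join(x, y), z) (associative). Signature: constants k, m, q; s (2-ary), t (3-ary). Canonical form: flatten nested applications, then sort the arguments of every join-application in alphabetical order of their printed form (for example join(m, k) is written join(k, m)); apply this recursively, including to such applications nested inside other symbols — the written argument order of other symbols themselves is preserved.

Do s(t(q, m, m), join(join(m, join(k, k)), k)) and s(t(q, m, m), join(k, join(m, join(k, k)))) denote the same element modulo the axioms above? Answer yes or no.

Answer: yes — both canonical forms are s(t(q, m, m), join(k, k, k, m))

Derivation:
Left:  s(t(q, m, m), join(join(m, join(k, k)), k))
  Work inside:  join(join(m, join(k, k)), k)
  Merge nested applications:  join(m, k, k, k)
  Order the arguments:  join(k, k, k, m)
  Rebuild:  s(t(q, m, m), join(k, k, k, m))
Right:  s(t(q, m, m), join(k, join(m, join(k, k))))
  Focus inside:  join(k, join(m, join(k, k)))
  Un-nest:  join(k, m, k, k)
  Sort arguments:  join(k, k, k, m)
  Reassemble:  s(t(q, m, m), join(k, k, k, m))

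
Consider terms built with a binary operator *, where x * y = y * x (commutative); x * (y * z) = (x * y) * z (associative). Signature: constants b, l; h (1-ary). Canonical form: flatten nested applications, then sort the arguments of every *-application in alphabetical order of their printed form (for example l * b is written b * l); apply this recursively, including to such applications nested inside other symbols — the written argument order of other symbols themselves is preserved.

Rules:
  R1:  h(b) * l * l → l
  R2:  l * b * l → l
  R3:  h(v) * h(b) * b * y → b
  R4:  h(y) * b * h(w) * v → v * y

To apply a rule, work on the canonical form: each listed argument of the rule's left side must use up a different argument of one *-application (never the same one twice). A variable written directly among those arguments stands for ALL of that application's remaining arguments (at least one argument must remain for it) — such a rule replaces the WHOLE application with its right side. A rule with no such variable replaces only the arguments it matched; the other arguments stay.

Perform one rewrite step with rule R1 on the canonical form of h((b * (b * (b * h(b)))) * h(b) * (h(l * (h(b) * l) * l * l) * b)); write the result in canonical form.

Canonical form:  h(b * b * b * b * h(b) * h(b) * h(h(b) * l * l * l * l))
Apply R1:  consuming h(b), l, l
Result:  h(b * b * b * b * h(b) * h(b) * h(l * l * l))

Answer: h(b * b * b * b * h(b) * h(b) * h(l * l * l))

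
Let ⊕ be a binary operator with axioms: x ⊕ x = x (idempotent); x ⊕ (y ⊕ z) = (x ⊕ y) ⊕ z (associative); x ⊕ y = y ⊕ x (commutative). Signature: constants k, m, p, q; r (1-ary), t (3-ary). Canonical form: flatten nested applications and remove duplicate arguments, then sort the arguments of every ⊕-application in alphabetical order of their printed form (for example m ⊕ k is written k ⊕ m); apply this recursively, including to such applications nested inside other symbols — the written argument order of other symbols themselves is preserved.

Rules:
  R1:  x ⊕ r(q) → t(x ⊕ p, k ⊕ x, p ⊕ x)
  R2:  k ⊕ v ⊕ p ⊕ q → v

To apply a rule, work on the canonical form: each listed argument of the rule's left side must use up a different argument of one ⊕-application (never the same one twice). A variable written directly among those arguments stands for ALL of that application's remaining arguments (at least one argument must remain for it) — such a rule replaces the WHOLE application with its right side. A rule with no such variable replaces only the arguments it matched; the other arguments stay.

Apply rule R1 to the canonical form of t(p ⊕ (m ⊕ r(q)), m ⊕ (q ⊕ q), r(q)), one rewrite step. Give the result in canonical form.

Answer: t(t(m ⊕ p, k ⊕ m ⊕ p, m ⊕ p), m ⊕ q, r(q))

Derivation:
Canonical form:  t(m ⊕ p ⊕ r(q), m ⊕ q, r(q))
Match R1:  consume r(q);  x := m ⊕ p
The extension variable absorbs all remaining arguments, so the whole application is rewritten.
Giving:  t(t(m ⊕ p, k ⊕ m ⊕ p, m ⊕ p), m ⊕ q, r(q))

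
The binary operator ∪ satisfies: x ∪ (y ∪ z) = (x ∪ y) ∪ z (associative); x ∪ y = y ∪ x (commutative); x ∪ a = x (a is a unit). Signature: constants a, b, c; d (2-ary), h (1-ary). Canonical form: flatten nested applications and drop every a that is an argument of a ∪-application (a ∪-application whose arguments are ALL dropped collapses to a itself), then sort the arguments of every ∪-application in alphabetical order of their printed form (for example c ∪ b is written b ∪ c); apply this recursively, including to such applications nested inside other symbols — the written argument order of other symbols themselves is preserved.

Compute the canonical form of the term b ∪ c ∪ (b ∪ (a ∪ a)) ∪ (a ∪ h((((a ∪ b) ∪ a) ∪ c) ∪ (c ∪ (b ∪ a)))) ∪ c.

Un-nest:  b ∪ c ∪ b ∪ a ∪ a ∪ a ∪ h((((a ∪ b) ∪ a) ∪ c) ∪ (c ∪ (b ∪ a))) ∪ c
Inside:  h((((a ∪ b) ∪ a) ∪ c) ∪ (c ∪ (b ∪ a)))  →  h(b ∪ b ∪ c ∪ c)
Unit:  drop a (×3)
Sort arguments:  b ∪ b ∪ c ∪ c ∪ h(b ∪ b ∪ c ∪ c)

Answer: b ∪ b ∪ c ∪ c ∪ h(b ∪ b ∪ c ∪ c)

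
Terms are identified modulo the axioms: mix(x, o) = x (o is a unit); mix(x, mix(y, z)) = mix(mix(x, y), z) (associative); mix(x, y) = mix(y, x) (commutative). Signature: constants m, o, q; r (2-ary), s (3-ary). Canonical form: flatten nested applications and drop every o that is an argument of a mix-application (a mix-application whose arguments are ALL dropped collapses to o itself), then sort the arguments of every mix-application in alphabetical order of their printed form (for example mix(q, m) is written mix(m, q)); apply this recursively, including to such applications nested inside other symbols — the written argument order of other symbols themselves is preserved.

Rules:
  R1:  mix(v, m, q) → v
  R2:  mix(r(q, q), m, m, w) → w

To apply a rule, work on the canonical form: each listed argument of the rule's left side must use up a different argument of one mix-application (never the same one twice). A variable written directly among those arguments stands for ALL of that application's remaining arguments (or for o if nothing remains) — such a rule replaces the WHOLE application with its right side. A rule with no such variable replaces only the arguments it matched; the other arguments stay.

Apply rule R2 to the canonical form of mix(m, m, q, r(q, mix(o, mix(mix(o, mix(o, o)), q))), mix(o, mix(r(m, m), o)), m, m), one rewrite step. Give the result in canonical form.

Canonical form:  mix(m, m, m, m, q, r(m, m), r(q, q))
Apply R2:  consuming m, m, r(q, q);  w := mix(m, m, q, r(m, m))
Every leftover argument binds to the variable; the entire application is replaced.
New term:  mix(m, m, q, r(m, m))

Answer: mix(m, m, q, r(m, m))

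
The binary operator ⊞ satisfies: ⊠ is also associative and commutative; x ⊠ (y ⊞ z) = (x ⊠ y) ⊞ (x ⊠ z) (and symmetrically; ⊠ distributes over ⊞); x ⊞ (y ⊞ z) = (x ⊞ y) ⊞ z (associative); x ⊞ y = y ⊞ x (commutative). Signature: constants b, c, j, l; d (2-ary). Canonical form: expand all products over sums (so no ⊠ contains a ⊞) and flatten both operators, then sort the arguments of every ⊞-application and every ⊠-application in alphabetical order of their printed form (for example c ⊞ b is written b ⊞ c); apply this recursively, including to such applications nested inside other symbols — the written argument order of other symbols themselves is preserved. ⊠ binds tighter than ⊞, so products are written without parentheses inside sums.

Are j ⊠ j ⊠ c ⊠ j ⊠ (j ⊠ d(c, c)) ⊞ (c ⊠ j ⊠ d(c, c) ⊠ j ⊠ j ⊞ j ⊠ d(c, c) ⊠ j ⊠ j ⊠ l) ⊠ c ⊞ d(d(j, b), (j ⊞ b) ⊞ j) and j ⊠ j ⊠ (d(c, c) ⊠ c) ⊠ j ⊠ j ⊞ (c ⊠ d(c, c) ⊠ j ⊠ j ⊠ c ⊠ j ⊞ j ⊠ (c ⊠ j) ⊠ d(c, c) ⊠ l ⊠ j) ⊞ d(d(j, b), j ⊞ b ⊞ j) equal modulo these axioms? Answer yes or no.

Answer: yes — both canonical forms are c ⊠ c ⊠ d(c, c) ⊠ j ⊠ j ⊠ j ⊞ c ⊠ d(c, c) ⊠ j ⊠ j ⊠ j ⊠ j ⊞ c ⊠ d(c, c) ⊠ j ⊠ j ⊠ j ⊠ l ⊞ d(d(j, b), b ⊞ j ⊞ j)

Derivation:
Left:  j ⊠ j ⊠ c ⊠ j ⊠ (j ⊠ d(c, c)) ⊞ (c ⊠ j ⊠ d(c, c) ⊠ j ⊠ j ⊞ j ⊠ d(c, c) ⊠ j ⊠ j ⊠ l) ⊠ c ⊞ d(d(j, b), (j ⊞ b) ⊞ j)
  Expand products over sums:  c ⊠ d(c, c) ⊠ j ⊠ j ⊠ j ⊠ j ⊞ c ⊠ c ⊠ d(c, c) ⊠ j ⊠ j ⊠ j ⊞ c ⊠ d(c, c) ⊠ j ⊠ j ⊠ j ⊠ l ⊞ d(d(j, b), b ⊞ j ⊞ j)
  Order the arguments:  c ⊠ c ⊠ d(c, c) ⊠ j ⊠ j ⊠ j ⊞ c ⊠ d(c, c) ⊠ j ⊠ j ⊠ j ⊠ j ⊞ c ⊠ d(c, c) ⊠ j ⊠ j ⊠ j ⊠ l ⊞ d(d(j, b), b ⊞ j ⊞ j)
Right:  j ⊠ j ⊠ (d(c, c) ⊠ c) ⊠ j ⊠ j ⊞ (c ⊠ d(c, c) ⊠ j ⊠ j ⊠ c ⊠ j ⊞ j ⊠ (c ⊠ j) ⊠ d(c, c) ⊠ l ⊠ j) ⊞ d(d(j, b), j ⊞ b ⊞ j)
  Flatten:  c ⊠ d(c, c) ⊠ j ⊠ j ⊠ j ⊠ j ⊞ c ⊠ c ⊠ d(c, c) ⊠ j ⊠ j ⊠ j ⊞ c ⊠ d(c, c) ⊠ j ⊠ j ⊠ j ⊠ l ⊞ d(d(j, b), b ⊞ j ⊞ j)
  Sort:  c ⊠ c ⊠ d(c, c) ⊠ j ⊠ j ⊠ j ⊞ c ⊠ d(c, c) ⊠ j ⊠ j ⊠ j ⊠ j ⊞ c ⊠ d(c, c) ⊠ j ⊠ j ⊠ j ⊠ l ⊞ d(d(j, b), b ⊞ j ⊞ j)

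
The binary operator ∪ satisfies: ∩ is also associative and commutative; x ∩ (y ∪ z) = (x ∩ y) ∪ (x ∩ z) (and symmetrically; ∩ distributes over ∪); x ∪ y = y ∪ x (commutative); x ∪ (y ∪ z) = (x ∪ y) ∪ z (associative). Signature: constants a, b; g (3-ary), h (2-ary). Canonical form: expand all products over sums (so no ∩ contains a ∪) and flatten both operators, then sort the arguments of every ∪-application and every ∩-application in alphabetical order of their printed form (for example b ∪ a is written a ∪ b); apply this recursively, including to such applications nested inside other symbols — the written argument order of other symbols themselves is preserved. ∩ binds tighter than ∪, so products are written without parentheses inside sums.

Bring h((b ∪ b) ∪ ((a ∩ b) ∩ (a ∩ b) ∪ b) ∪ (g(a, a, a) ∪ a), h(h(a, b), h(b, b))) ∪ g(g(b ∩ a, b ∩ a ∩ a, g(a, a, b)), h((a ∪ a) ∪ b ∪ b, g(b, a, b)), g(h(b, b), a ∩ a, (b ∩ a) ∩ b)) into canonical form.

Answer: g(g(a ∩ b, a ∩ a ∩ b, g(a, a, b)), h(a ∪ a ∪ b ∪ b, g(b, a, b)), g(h(b, b), a ∩ a, a ∩ b ∩ b)) ∪ h(a ∪ a ∩ a ∩ b ∩ b ∪ b ∪ b ∪ b ∪ g(a, a, a), h(h(a, b), h(b, b)))

Derivation:
Un-nest:  h(a ∪ a ∩ a ∩ b ∩ b ∪ b ∪ b ∪ b ∪ g(a, a, a), h(h(a, b), h(b, b))) ∪ g(g(a ∩ b, a ∩ a ∩ b, g(a, a, b)), h(a ∪ a ∪ b ∪ b, g(b, a, b)), g(h(b, b), a ∩ a, a ∩ b ∩ b))
Sort arguments:  g(g(a ∩ b, a ∩ a ∩ b, g(a, a, b)), h(a ∪ a ∪ b ∪ b, g(b, a, b)), g(h(b, b), a ∩ a, a ∩ b ∩ b)) ∪ h(a ∪ a ∩ a ∩ b ∩ b ∪ b ∪ b ∪ b ∪ g(a, a, a), h(h(a, b), h(b, b)))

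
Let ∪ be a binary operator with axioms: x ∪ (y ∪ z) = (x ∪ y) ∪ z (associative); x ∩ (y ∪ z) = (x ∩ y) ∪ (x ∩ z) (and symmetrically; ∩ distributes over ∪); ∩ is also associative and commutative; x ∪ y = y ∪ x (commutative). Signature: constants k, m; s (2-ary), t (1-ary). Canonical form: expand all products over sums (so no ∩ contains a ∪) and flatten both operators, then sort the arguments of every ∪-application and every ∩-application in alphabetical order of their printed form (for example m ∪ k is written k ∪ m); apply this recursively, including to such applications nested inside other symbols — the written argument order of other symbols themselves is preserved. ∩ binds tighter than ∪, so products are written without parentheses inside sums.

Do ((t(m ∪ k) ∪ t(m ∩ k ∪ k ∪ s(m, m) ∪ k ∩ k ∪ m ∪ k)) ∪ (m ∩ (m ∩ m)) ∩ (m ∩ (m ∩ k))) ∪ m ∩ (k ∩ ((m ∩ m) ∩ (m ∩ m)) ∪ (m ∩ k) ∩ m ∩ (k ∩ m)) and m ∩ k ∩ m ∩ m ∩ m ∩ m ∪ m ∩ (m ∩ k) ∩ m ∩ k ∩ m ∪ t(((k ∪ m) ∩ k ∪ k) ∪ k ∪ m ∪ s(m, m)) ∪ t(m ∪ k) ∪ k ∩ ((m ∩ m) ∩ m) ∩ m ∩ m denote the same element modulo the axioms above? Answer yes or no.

Left:  ((t(m ∪ k) ∪ t(m ∩ k ∪ k ∪ s(m, m) ∪ k ∩ k ∪ m ∪ k)) ∪ (m ∩ (m ∩ m)) ∩ (m ∩ (m ∩ k))) ∪ m ∩ (k ∩ ((m ∩ m) ∩ (m ∩ m)) ∪ (m ∩ k) ∩ m ∩ (k ∩ m))
  Distribute:  t(k ∪ m) ∪ t(k ∪ k ∪ k ∩ k ∪ k ∩ m ∪ m ∪ s(m, m)) ∪ k ∩ m ∩ m ∩ m ∩ m ∩ m ∪ k ∩ m ∩ m ∩ m ∩ m ∩ m ∪ k ∩ k ∩ m ∩ m ∩ m ∩ m
  Sort:  k ∩ k ∩ m ∩ m ∩ m ∩ m ∪ k ∩ m ∩ m ∩ m ∩ m ∩ m ∪ k ∩ m ∩ m ∩ m ∩ m ∩ m ∪ t(k ∪ k ∪ k ∩ k ∪ k ∩ m ∪ m ∪ s(m, m)) ∪ t(k ∪ m)
Right:  m ∩ k ∩ m ∩ m ∩ m ∩ m ∪ m ∩ (m ∩ k) ∩ m ∩ k ∩ m ∪ t(((k ∪ m) ∩ k ∪ k) ∪ k ∪ m ∪ s(m, m)) ∪ t(m ∪ k) ∪ k ∩ ((m ∩ m) ∩ m) ∩ m ∩ m
  Expand:  k ∩ m ∩ m ∩ m ∩ m ∩ m ∪ k ∩ k ∩ m ∩ m ∩ m ∩ m ∪ t(k ∪ k ∪ k ∩ k ∪ k ∩ m ∪ m ∪ s(m, m)) ∪ t(k ∪ m) ∪ k ∩ m ∩ m ∩ m ∩ m ∩ m
  Sort arguments:  k ∩ k ∩ m ∩ m ∩ m ∩ m ∪ k ∩ m ∩ m ∩ m ∩ m ∩ m ∪ k ∩ m ∩ m ∩ m ∩ m ∩ m ∪ t(k ∪ k ∪ k ∩ k ∪ k ∩ m ∪ m ∪ s(m, m)) ∪ t(k ∪ m)

Answer: yes — both canonical forms are k ∩ k ∩ m ∩ m ∩ m ∩ m ∪ k ∩ m ∩ m ∩ m ∩ m ∩ m ∪ k ∩ m ∩ m ∩ m ∩ m ∩ m ∪ t(k ∪ k ∪ k ∩ k ∪ k ∩ m ∪ m ∪ s(m, m)) ∪ t(k ∪ m)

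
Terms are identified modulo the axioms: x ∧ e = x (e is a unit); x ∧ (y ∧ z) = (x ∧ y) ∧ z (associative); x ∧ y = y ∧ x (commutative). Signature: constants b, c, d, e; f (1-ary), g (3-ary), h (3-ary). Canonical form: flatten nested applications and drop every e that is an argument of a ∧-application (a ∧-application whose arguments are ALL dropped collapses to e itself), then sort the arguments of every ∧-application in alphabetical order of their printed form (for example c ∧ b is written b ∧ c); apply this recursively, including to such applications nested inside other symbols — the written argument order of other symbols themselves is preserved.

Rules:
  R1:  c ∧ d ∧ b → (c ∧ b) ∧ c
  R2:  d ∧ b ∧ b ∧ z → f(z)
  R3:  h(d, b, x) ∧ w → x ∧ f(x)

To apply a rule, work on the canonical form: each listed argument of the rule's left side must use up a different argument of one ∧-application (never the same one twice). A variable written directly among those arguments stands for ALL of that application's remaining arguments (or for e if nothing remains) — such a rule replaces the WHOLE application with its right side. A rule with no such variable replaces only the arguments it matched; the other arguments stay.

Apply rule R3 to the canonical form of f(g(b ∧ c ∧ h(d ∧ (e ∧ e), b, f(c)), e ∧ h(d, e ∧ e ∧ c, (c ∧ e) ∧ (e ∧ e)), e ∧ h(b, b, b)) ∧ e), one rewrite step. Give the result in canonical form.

Answer: f(g(f(c) ∧ f(f(c)), h(d, c, c), h(b, b, b)))

Derivation:
Canonical form:  f(g(b ∧ c ∧ h(d, b, f(c)), h(d, c, c), h(b, b, b)))
Match R3:  consume h(d, b, f(c));  w := b ∧ c, x := f(c)
Every leftover argument binds to the variable; the entire application is replaced.
Giving:  f(g(f(c) ∧ f(f(c)), h(d, c, c), h(b, b, b)))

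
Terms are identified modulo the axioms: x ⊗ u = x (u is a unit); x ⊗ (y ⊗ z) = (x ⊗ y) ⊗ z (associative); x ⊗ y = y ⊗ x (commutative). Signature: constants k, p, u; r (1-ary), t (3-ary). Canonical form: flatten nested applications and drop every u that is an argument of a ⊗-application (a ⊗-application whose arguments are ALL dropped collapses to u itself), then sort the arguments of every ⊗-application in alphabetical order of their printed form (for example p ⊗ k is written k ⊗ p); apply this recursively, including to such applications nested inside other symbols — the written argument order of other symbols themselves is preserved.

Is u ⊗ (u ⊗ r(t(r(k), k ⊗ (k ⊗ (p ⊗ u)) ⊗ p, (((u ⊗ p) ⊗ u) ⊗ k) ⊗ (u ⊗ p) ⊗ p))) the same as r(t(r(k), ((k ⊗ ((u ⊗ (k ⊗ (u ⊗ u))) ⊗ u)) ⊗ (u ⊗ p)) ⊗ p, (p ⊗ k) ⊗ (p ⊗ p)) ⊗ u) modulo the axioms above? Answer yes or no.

Left:  u ⊗ (u ⊗ r(t(r(k), k ⊗ (k ⊗ (p ⊗ u)) ⊗ p, (((u ⊗ p) ⊗ u) ⊗ k) ⊗ (u ⊗ p) ⊗ p)))
  Un-nest:  u ⊗ u ⊗ r(t(r(k), k ⊗ (k ⊗ (p ⊗ u)) ⊗ p, (((u ⊗ p) ⊗ u) ⊗ k) ⊗ (u ⊗ p) ⊗ p))
  Simplify inside:  r(t(r(k), k ⊗ (k ⊗ (p ⊗ u)) ⊗ p, (((u ⊗ p) ⊗ u) ⊗ k) ⊗ (u ⊗ p) ⊗ p))  →  r(t(r(k), k ⊗ k ⊗ p ⊗ p, k ⊗ p ⊗ p ⊗ p))
  Drop the unit:  drop u (×2)
  Sort arguments:  r(t(r(k), k ⊗ k ⊗ p ⊗ p, k ⊗ p ⊗ p ⊗ p))
Right:  r(t(r(k), ((k ⊗ ((u ⊗ (k ⊗ (u ⊗ u))) ⊗ u)) ⊗ (u ⊗ p)) ⊗ p, (p ⊗ k) ⊗ (p ⊗ p)) ⊗ u)
  Focus inside:  t(r(k), ((k ⊗ ((u ⊗ (k ⊗ (u ⊗ u))) ⊗ u)) ⊗ (u ⊗ p)) ⊗ p, (p ⊗ k) ⊗ (p ⊗ p)) ⊗ u
  Canonicalize subterm:  t(r(k), ((k ⊗ ((u ⊗ (k ⊗ (u ⊗ u))) ⊗ u)) ⊗ (u ⊗ p)) ⊗ p, (p ⊗ k) ⊗ (p ⊗ p))  →  t(r(k), k ⊗ k ⊗ p ⊗ p, k ⊗ p ⊗ p ⊗ p)
  Drop the unit:  drop u
  Sort arguments:  t(r(k), k ⊗ k ⊗ p ⊗ p, k ⊗ p ⊗ p ⊗ p)
  Put back:  r(t(r(k), k ⊗ k ⊗ p ⊗ p, k ⊗ p ⊗ p ⊗ p))

Answer: yes — both canonical forms are r(t(r(k), k ⊗ k ⊗ p ⊗ p, k ⊗ p ⊗ p ⊗ p))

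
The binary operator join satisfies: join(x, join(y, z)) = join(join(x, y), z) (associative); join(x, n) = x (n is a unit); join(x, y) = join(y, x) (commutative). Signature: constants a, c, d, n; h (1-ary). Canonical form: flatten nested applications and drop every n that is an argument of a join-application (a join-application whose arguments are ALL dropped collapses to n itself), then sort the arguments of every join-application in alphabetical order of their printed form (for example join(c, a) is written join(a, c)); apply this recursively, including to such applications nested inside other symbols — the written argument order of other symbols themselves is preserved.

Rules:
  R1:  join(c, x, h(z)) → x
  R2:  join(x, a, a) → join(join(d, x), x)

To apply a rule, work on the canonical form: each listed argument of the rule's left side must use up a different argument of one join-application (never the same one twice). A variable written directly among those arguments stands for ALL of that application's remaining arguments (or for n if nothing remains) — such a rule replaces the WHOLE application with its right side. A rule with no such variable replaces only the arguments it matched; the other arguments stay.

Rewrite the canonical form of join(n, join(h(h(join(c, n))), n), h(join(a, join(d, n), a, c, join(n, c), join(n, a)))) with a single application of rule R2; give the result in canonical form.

Canonical form:  join(h(h(c)), h(join(a, a, a, c, c, d)))
R2 matches:  uses a, a;  x := join(a, c, c, d)
The extension variable absorbs all remaining arguments, so the whole application is rewritten.
Result:  join(h(h(c)), h(join(a, a, c, c, c, c, d, d, d)))

Answer: join(h(h(c)), h(join(a, a, c, c, c, c, d, d, d)))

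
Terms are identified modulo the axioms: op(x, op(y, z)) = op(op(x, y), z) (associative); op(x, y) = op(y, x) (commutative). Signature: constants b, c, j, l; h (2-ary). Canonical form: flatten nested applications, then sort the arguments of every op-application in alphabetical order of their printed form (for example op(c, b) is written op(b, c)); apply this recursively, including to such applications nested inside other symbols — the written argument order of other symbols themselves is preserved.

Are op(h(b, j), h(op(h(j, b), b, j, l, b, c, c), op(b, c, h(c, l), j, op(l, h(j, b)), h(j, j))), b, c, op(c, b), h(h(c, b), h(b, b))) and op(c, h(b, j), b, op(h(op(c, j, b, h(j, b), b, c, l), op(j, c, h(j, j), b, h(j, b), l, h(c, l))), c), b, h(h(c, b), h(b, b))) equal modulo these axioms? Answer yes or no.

Answer: yes — both canonical forms are op(b, b, c, c, h(b, j), h(h(c, b), h(b, b)), h(op(b, b, c, c, h(j, b), j, l), op(b, c, h(c, l), h(j, b), h(j, j), j, l)))

Derivation:
Left:  op(h(b, j), h(op(h(j, b), b, j, l, b, c, c), op(b, c, h(c, l), j, op(l, h(j, b)), h(j, j))), b, c, op(c, b), h(h(c, b), h(b, b)))
  Merge nested applications:  op(h(b, j), h(op(h(j, b), b, j, l, b, c, c), op(b, c, h(c, l), j, op(l, h(j, b)), h(j, j))), b, c, c, b, h(h(c, b), h(b, b)))
  Simplify inside:  h(op(h(j, b), b, j, l, b, c, c), op(b, c, h(c, l), j, op(l, h(j, b)), h(j, j)))  →  h(op(b, b, c, c, h(j, b), j, l), op(b, c, h(c, l), h(j, b), h(j, j), j, l))
  Order the arguments:  op(b, b, c, c, h(b, j), h(h(c, b), h(b, b)), h(op(b, b, c, c, h(j, b), j, l), op(b, c, h(c, l), h(j, b), h(j, j), j, l)))
Right:  op(c, h(b, j), b, op(h(op(c, j, b, h(j, b), b, c, l), op(j, c, h(j, j), b, h(j, b), l, h(c, l))), c), b, h(h(c, b), h(b, b)))
  Un-nest:  op(c, h(b, j), b, h(op(c, j, b, h(j, b), b, c, l), op(j, c, h(j, j), b, h(j, b), l, h(c, l))), c, b, h(h(c, b), h(b, b)))
  Inside:  h(op(c, j, b, h(j, b), b, c, l), op(j, c, h(j, j), b, h(j, b), l, h(c, l)))  →  h(op(b, b, c, c, h(j, b), j, l), op(b, c, h(c, l), h(j, b), h(j, j), j, l))
  Sort arguments:  op(b, b, c, c, h(b, j), h(h(c, b), h(b, b)), h(op(b, b, c, c, h(j, b), j, l), op(b, c, h(c, l), h(j, b), h(j, j), j, l)))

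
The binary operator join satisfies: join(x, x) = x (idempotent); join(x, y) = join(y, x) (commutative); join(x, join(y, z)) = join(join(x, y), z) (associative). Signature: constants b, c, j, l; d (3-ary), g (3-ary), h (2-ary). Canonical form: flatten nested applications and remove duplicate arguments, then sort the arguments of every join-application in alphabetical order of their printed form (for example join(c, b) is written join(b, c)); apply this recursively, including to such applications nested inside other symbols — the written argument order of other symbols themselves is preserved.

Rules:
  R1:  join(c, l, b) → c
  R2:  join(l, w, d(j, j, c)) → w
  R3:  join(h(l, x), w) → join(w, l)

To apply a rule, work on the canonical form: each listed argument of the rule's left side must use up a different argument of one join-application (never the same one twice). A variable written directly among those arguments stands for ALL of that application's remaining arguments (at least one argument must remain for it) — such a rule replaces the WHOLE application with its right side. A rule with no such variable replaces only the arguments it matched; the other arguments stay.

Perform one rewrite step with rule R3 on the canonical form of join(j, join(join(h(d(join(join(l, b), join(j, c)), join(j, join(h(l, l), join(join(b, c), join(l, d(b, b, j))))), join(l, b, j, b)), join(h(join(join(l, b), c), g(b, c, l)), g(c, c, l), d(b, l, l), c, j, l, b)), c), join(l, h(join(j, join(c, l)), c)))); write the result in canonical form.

Canonical form:  join(c, h(d(join(b, c, j, l), join(b, c, d(b, b, j), h(l, l), j, l), join(b, j, l)), join(b, c, d(b, l, l), g(c, c, l), h(join(b, c, l), g(b, c, l)), j, l)), h(join(c, j, l), c), j, l)
Match R3:  consume h(l, l);  w := join(b, c, d(b, b, j), j, l), x := l
The extension variable absorbs all remaining arguments, so the whole application is rewritten.
New term:  join(c, h(d(join(b, c, j, l), join(b, c, d(b, b, j), j, l), join(b, j, l)), join(b, c, d(b, l, l), g(c, c, l), h(join(b, c, l), g(b, c, l)), j, l)), h(join(c, j, l), c), j, l)

Answer: join(c, h(d(join(b, c, j, l), join(b, c, d(b, b, j), j, l), join(b, j, l)), join(b, c, d(b, l, l), g(c, c, l), h(join(b, c, l), g(b, c, l)), j, l)), h(join(c, j, l), c), j, l)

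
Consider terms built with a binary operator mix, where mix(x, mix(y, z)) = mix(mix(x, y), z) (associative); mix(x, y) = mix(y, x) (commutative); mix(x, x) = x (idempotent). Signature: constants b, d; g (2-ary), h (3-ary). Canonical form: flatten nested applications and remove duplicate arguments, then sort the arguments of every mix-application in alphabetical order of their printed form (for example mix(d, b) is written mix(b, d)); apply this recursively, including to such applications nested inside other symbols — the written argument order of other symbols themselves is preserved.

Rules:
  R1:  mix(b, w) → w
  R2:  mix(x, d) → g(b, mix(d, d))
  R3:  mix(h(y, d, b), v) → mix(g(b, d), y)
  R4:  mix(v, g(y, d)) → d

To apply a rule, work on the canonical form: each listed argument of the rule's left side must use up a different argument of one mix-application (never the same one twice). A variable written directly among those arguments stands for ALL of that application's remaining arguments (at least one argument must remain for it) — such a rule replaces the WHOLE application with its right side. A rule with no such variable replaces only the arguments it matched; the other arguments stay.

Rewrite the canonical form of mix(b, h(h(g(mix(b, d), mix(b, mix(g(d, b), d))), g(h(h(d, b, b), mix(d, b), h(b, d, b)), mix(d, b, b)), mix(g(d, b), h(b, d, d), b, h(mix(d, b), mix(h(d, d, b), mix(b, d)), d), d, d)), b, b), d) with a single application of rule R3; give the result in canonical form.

Answer: mix(b, d, h(h(g(mix(b, d), mix(b, d, g(d, b))), g(h(h(d, b, b), mix(b, d), h(b, d, b)), mix(b, d)), mix(b, d, g(d, b), h(b, d, d), h(mix(b, d), mix(d, g(b, d)), d))), b, b))

Derivation:
Canonical form:  mix(b, d, h(h(g(mix(b, d), mix(b, d, g(d, b))), g(h(h(d, b, b), mix(b, d), h(b, d, b)), mix(b, d)), mix(b, d, g(d, b), h(b, d, d), h(mix(b, d), mix(b, d, h(d, d, b)), d))), b, b))
Match R3:  consume h(d, d, b);  v := mix(b, d), y := d
The variable takes the whole remainder — replace the entire application.
Result:  mix(b, d, h(h(g(mix(b, d), mix(b, d, g(d, b))), g(h(h(d, b, b), mix(b, d), h(b, d, b)), mix(b, d)), mix(b, d, g(d, b), h(b, d, d), h(mix(b, d), mix(d, g(b, d)), d))), b, b))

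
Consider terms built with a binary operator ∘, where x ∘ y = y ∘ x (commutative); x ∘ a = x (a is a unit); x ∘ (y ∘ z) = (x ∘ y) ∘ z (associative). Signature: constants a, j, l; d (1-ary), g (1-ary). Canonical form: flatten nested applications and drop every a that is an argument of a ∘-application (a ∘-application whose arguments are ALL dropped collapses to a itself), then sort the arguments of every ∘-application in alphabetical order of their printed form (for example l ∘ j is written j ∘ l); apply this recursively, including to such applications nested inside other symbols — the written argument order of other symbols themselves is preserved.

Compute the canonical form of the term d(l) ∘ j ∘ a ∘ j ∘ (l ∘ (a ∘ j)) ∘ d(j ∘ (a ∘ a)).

Answer: d(j) ∘ d(l) ∘ j ∘ j ∘ j ∘ l

Derivation:
Merge nested applications:  d(l) ∘ j ∘ a ∘ j ∘ l ∘ a ∘ j ∘ d(j ∘ (a ∘ a))
Canonicalize subterm:  d(j ∘ (a ∘ a))  →  d(j)
Drop the unit:  drop a (×2)
Sort arguments:  d(j) ∘ d(l) ∘ j ∘ j ∘ j ∘ l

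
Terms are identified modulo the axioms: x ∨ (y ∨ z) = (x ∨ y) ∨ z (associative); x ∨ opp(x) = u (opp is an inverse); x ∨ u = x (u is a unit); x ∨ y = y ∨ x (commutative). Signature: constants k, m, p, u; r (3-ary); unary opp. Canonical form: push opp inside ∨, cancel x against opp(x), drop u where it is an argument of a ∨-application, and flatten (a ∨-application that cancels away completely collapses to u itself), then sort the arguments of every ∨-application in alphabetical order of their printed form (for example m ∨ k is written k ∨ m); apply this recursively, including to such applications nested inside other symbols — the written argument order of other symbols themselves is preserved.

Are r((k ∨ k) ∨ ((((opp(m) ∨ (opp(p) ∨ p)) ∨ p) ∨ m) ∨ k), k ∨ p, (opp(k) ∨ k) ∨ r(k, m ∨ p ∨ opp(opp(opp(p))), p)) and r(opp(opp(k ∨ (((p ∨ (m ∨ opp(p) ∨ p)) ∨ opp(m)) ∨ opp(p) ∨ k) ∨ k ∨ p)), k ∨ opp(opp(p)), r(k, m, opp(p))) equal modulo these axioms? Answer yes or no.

Answer: no — r(k ∨ k ∨ k ∨ p, k ∨ p, r(k, m, p)) vs r(k ∨ k ∨ k ∨ p, k ∨ p, r(k, m, opp(p)))

Derivation:
Left:  r((k ∨ k) ∨ ((((opp(m) ∨ (opp(p) ∨ p)) ∨ p) ∨ m) ∨ k), k ∨ p, (opp(k) ∨ k) ∨ r(k, m ∨ p ∨ opp(opp(opp(p))), p))
  Focus inside:  (k ∨ k) ∨ ((((opp(m) ∨ (opp(p) ∨ p)) ∨ p) ∨ m) ∨ k)
  Cancel:  m cancels
  Collect:  k ∨ k ∨ k ∨ p
  Put back:  r(k ∨ k ∨ k ∨ p, k ∨ p, r(k, m, p))
Right:  r(opp(opp(k ∨ (((p ∨ (m ∨ opp(p) ∨ p)) ∨ opp(m)) ∨ opp(p) ∨ k) ∨ k ∨ p)), k ∨ opp(opp(p)), r(k, m, opp(p)))
  Descend into:  k ∨ (((p ∨ (m ∨ opp(p) ∨ p)) ∨ opp(m)) ∨ opp(p) ∨ k) ∨ k ∨ p
  Inverses cancel:  m cancels
  Combine occurrences:  k ∨ k ∨ k ∨ p
  Put back:  r(k ∨ k ∨ k ∨ p, k ∨ p, r(k, m, opp(p)))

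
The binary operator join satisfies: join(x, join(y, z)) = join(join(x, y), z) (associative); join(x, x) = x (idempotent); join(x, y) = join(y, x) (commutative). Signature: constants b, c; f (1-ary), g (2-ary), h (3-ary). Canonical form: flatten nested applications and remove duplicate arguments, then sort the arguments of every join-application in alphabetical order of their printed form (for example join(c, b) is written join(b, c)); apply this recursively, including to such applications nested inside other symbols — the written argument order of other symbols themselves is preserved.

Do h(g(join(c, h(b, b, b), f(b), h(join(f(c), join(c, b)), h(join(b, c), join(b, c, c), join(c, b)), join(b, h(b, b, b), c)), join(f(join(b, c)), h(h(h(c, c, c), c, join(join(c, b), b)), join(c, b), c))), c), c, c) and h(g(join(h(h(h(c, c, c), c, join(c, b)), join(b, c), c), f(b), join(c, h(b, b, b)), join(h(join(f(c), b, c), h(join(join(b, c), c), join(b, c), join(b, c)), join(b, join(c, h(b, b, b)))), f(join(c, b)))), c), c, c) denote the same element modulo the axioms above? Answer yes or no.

Answer: yes — both canonical forms are h(g(join(c, f(b), f(join(b, c)), h(b, b, b), h(h(h(c, c, c), c, join(b, c)), join(b, c), c), h(join(b, c, f(c)), h(join(b, c), join(b, c), join(b, c)), join(b, c, h(b, b, b)))), c), c, c)

Derivation:
Left:  h(g(join(c, h(b, b, b), f(b), h(join(f(c), join(c, b)), h(join(b, c), join(b, c, c), join(c, b)), join(b, h(b, b, b), c)), join(f(join(b, c)), h(h(h(c, c, c), c, join(join(c, b), b)), join(c, b), c))), c), c, c)
  Descend into:  join(c, h(b, b, b), f(b), h(join(f(c), join(c, b)), h(join(b, c), join(b, c, c), join(c, b)), join(b, h(b, b, b), c)), join(f(join(b, c)), h(h(h(c, c, c), c, join(join(c, b), b)), join(c, b), c)))
  Flatten:  join(c, h(b, b, b), f(b), h(join(f(c), join(c, b)), h(join(b, c), join(b, c, c), join(c, b)), join(b, h(b, b, b), c)), f(join(b, c)), h(h(h(c, c, c), c, join(join(c, b), b)), join(c, b), c))
  Simplify inside:  h(join(f(c), join(c, b)), h(join(b, c), join(b, c, c), join(c, b)), join(b, h(b, b, b), c))  →  h(join(b, c, f(c)), h(join(b, c), join(b, c), join(b, c)), join(b, c, h(b, b, b)))
  Inside:  h(h(h(c, c, c), c, join(join(c, b), b)), join(c, b), c)  →  h(h(h(c, c, c), c, join(b, c)), join(b, c), c)
  Sort arguments:  join(c, f(b), f(join(b, c)), h(b, b, b), h(h(h(c, c, c), c, join(b, c)), join(b, c), c), h(join(b, c, f(c)), h(join(b, c), join(b, c), join(b, c)), join(b, c, h(b, b, b))))
  Reassemble:  h(g(join(c, f(b), f(join(b, c)), h(b, b, b), h(h(h(c, c, c), c, join(b, c)), join(b, c), c), h(join(b, c, f(c)), h(join(b, c), join(b, c), join(b, c)), join(b, c, h(b, b, b)))), c), c, c)
Right:  h(g(join(h(h(h(c, c, c), c, join(c, b)), join(b, c), c), f(b), join(c, h(b, b, b)), join(h(join(f(c), b, c), h(join(join(b, c), c), join(b, c), join(b, c)), join(b, join(c, h(b, b, b)))), f(join(c, b)))), c), c, c)
  Focus inside:  join(h(h(h(c, c, c), c, join(c, b)), join(b, c), c), f(b), join(c, h(b, b, b)), join(h(join(f(c), b, c), h(join(join(b, c), c), join(b, c), join(b, c)), join(b, join(c, h(b, b, b)))), f(join(c, b))))
  Flatten:  join(h(h(h(c, c, c), c, join(c, b)), join(b, c), c), f(b), c, h(b, b, b), h(join(f(c), b, c), h(join(join(b, c), c), join(b, c), join(b, c)), join(b, join(c, h(b, b, b)))), f(join(c, b)))
  Canonicalize subterm:  h(h(h(c, c, c), c, join(c, b)), join(b, c), c)  →  h(h(h(c, c, c), c, join(b, c)), join(b, c), c)
  Inside:  h(join(f(c), b, c), h(join(join(b, c), c), join(b, c), join(b, c)), join(b, join(c, h(b, b, b))))  →  h(join(b, c, f(c)), h(join(b, c), join(b, c), join(b, c)), join(b, c, h(b, b, b)))
  Inside:  f(join(c, b))  →  f(join(b, c))
  Sort arguments:  join(c, f(b), f(join(b, c)), h(b, b, b), h(h(h(c, c, c), c, join(b, c)), join(b, c), c), h(join(b, c, f(c)), h(join(b, c), join(b, c), join(b, c)), join(b, c, h(b, b, b))))
  Put back:  h(g(join(c, f(b), f(join(b, c)), h(b, b, b), h(h(h(c, c, c), c, join(b, c)), join(b, c), c), h(join(b, c, f(c)), h(join(b, c), join(b, c), join(b, c)), join(b, c, h(b, b, b)))), c), c, c)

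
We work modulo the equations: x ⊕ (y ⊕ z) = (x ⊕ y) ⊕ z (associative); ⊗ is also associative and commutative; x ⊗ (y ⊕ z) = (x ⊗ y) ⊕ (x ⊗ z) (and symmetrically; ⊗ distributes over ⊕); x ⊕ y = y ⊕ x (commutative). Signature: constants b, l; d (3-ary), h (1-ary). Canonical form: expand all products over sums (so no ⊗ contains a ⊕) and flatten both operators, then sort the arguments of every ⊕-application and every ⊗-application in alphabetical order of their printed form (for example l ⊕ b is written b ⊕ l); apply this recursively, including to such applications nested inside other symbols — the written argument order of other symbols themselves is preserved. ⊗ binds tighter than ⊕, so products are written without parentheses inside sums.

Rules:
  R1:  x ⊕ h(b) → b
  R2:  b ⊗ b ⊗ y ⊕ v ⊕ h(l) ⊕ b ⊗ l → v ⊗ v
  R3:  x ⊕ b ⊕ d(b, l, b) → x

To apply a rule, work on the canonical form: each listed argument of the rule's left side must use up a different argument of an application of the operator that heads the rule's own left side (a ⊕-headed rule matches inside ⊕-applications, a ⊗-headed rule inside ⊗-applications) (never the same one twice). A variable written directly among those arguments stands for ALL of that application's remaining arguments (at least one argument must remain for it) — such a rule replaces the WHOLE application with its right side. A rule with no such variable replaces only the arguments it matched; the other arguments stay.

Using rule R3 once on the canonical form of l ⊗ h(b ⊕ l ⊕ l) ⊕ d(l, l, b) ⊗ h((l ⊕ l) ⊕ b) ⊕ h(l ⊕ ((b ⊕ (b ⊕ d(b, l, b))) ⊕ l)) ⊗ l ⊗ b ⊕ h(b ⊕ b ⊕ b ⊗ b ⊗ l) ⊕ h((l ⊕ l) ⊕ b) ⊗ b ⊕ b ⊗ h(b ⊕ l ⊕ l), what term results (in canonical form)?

Answer: b ⊗ h(b ⊕ l ⊕ l) ⊕ b ⊗ h(b ⊕ l ⊕ l) ⊕ b ⊗ h(b ⊕ l ⊕ l) ⊗ l ⊕ d(l, l, b) ⊗ h(b ⊕ l ⊕ l) ⊕ h(b ⊕ b ⊕ b ⊗ b ⊗ l) ⊕ h(b ⊕ l ⊕ l) ⊗ l

Derivation:
Canonical form:  b ⊗ h(b ⊕ b ⊕ d(b, l, b) ⊕ l ⊕ l) ⊗ l ⊕ b ⊗ h(b ⊕ l ⊕ l) ⊕ b ⊗ h(b ⊕ l ⊕ l) ⊕ d(l, l, b) ⊗ h(b ⊕ l ⊕ l) ⊕ h(b ⊕ b ⊕ b ⊗ b ⊗ l) ⊕ h(b ⊕ l ⊕ l) ⊗ l
R3 matches:  uses b, d(b, l, b);  x := b ⊕ l ⊕ l
The extension variable absorbs all remaining arguments, so the whole application is rewritten.
Giving:  b ⊗ h(b ⊕ l ⊕ l) ⊕ b ⊗ h(b ⊕ l ⊕ l) ⊕ b ⊗ h(b ⊕ l ⊕ l) ⊗ l ⊕ d(l, l, b) ⊗ h(b ⊕ l ⊕ l) ⊕ h(b ⊕ b ⊕ b ⊗ b ⊗ l) ⊕ h(b ⊕ l ⊕ l) ⊗ l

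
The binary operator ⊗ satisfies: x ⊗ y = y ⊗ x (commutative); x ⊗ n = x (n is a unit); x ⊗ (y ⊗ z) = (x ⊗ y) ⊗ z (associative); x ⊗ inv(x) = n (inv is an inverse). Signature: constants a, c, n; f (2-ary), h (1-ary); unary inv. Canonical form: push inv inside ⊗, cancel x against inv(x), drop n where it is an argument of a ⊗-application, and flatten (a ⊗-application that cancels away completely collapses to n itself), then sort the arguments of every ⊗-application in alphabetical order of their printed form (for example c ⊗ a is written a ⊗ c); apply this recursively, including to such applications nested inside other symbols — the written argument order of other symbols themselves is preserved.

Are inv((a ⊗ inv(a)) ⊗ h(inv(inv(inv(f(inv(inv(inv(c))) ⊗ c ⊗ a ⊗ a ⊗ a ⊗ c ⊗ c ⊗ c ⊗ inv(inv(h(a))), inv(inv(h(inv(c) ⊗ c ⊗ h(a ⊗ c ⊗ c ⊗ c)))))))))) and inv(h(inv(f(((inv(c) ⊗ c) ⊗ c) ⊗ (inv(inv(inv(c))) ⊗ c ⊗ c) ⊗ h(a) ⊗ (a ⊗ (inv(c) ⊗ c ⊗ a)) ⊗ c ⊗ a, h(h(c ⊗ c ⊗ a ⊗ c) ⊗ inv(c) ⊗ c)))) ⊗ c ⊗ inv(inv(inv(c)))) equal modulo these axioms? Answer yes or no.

Left:  inv((a ⊗ inv(a)) ⊗ h(inv(inv(inv(f(inv(inv(inv(c))) ⊗ c ⊗ a ⊗ a ⊗ a ⊗ c ⊗ c ⊗ c ⊗ inv(inv(h(a))), inv(inv(h(inv(c) ⊗ c ⊗ h(a ⊗ c ⊗ c ⊗ c))))))))))
  Push inv inside:  distribute inv over ⊗ and collapse double inv
  Cancel:  a cancels
  Collect:  inv(h(inv(f(a ⊗ a ⊗ a ⊗ c ⊗ c ⊗ c ⊗ h(a), h(h(a ⊗ c ⊗ c ⊗ c))))))
Right:  inv(h(inv(f(((inv(c) ⊗ c) ⊗ c) ⊗ (inv(inv(inv(c))) ⊗ c ⊗ c) ⊗ h(a) ⊗ (a ⊗ (inv(c) ⊗ c ⊗ a)) ⊗ c ⊗ a, h(h(c ⊗ c ⊗ a ⊗ c) ⊗ inv(c) ⊗ c)))) ⊗ c ⊗ inv(inv(inv(c))))
  Push inv inside:  distribute inv over ⊗ and collapse double inv
  Cancel:  c cancels
  Collect:  inv(h(inv(f(a ⊗ a ⊗ a ⊗ c ⊗ c ⊗ c ⊗ h(a), h(h(a ⊗ c ⊗ c ⊗ c))))))

Answer: yes — both canonical forms are inv(h(inv(f(a ⊗ a ⊗ a ⊗ c ⊗ c ⊗ c ⊗ h(a), h(h(a ⊗ c ⊗ c ⊗ c))))))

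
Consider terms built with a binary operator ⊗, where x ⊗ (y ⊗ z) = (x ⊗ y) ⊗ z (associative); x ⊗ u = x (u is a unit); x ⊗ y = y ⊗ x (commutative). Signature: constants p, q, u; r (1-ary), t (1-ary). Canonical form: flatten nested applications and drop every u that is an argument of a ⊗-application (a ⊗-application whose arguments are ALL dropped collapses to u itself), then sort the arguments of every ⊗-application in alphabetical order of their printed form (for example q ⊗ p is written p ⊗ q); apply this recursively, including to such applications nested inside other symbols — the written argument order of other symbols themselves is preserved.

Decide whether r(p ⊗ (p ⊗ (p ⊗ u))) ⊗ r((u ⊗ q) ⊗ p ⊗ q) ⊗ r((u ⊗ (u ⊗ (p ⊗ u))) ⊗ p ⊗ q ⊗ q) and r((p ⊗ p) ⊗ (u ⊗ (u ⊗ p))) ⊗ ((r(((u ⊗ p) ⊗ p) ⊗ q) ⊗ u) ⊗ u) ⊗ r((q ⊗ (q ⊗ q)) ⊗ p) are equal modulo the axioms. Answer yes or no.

Left:  r(p ⊗ (p ⊗ (p ⊗ u))) ⊗ r((u ⊗ q) ⊗ p ⊗ q) ⊗ r((u ⊗ (u ⊗ (p ⊗ u))) ⊗ p ⊗ q ⊗ q)
  Canonicalize subterm:  r(p ⊗ (p ⊗ (p ⊗ u)))  →  r(p ⊗ p ⊗ p)
  Inside:  r((u ⊗ q) ⊗ p ⊗ q)  →  r(p ⊗ q ⊗ q)
  Inside:  r((u ⊗ (u ⊗ (p ⊗ u))) ⊗ p ⊗ q ⊗ q)  →  r(p ⊗ p ⊗ q ⊗ q)
  Sort arguments:  r(p ⊗ p ⊗ p) ⊗ r(p ⊗ p ⊗ q ⊗ q) ⊗ r(p ⊗ q ⊗ q)
Right:  r((p ⊗ p) ⊗ (u ⊗ (u ⊗ p))) ⊗ ((r(((u ⊗ p) ⊗ p) ⊗ q) ⊗ u) ⊗ u) ⊗ r((q ⊗ (q ⊗ q)) ⊗ p)
  Flatten:  r((p ⊗ p) ⊗ (u ⊗ (u ⊗ p))) ⊗ r(((u ⊗ p) ⊗ p) ⊗ q) ⊗ u ⊗ u ⊗ r((q ⊗ (q ⊗ q)) ⊗ p)
  Simplify inside:  r((p ⊗ p) ⊗ (u ⊗ (u ⊗ p)))  →  r(p ⊗ p ⊗ p)
  Inside:  r(((u ⊗ p) ⊗ p) ⊗ q)  →  r(p ⊗ p ⊗ q)
  Canonicalize subterm:  r((q ⊗ (q ⊗ q)) ⊗ p)  →  r(p ⊗ q ⊗ q ⊗ q)
  Units out:  drop u (×2)
  Order the arguments:  r(p ⊗ p ⊗ p) ⊗ r(p ⊗ p ⊗ q) ⊗ r(p ⊗ q ⊗ q ⊗ q)

Answer: no — r(p ⊗ p ⊗ p) ⊗ r(p ⊗ p ⊗ q ⊗ q) ⊗ r(p ⊗ q ⊗ q) vs r(p ⊗ p ⊗ p) ⊗ r(p ⊗ p ⊗ q) ⊗ r(p ⊗ q ⊗ q ⊗ q)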